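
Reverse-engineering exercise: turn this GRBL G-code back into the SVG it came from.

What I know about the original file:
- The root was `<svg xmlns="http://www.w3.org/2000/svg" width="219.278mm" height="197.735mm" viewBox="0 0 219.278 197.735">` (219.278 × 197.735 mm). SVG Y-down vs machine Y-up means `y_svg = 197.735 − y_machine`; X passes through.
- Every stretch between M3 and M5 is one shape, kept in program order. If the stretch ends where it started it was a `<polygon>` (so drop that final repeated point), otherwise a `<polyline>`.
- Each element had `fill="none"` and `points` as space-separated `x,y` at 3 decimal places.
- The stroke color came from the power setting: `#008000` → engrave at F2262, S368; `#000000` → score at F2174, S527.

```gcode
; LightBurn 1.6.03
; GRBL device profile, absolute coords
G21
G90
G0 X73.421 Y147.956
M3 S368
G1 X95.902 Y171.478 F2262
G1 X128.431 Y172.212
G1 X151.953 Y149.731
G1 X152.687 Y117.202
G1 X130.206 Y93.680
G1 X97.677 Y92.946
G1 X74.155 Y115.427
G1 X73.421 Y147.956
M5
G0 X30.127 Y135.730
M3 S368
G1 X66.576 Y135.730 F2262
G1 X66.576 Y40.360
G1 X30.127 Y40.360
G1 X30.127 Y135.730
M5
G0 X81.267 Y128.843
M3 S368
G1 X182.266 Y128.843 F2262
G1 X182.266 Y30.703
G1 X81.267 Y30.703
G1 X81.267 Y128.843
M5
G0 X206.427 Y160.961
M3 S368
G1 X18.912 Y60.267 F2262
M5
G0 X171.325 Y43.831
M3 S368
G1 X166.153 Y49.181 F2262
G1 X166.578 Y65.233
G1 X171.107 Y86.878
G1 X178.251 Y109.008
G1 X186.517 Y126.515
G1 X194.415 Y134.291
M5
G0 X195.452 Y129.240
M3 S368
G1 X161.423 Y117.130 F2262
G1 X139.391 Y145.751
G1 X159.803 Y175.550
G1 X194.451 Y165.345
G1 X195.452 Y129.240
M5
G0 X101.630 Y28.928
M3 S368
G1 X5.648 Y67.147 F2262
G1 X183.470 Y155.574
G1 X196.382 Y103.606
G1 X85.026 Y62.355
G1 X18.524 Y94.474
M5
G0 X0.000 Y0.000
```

<svg xmlns="http://www.w3.org/2000/svg" width="219.278mm" height="197.735mm" viewBox="0 0 219.278 197.735">
  <polygon points="73.421,49.779 95.902,26.257 128.431,25.523 151.953,48.004 152.687,80.533 130.206,104.055 97.677,104.789 74.155,82.308" fill="none" stroke="#008000"/>
  <polygon points="30.127,62.005 66.576,62.005 66.576,157.375 30.127,157.375" fill="none" stroke="#008000"/>
  <polygon points="81.267,68.892 182.266,68.892 182.266,167.032 81.267,167.032" fill="none" stroke="#008000"/>
  <polyline points="206.427,36.774 18.912,137.468" fill="none" stroke="#008000"/>
  <polyline points="171.325,153.904 166.153,148.554 166.578,132.502 171.107,110.857 178.251,88.727 186.517,71.220 194.415,63.444" fill="none" stroke="#008000"/>
  <polygon points="195.452,68.495 161.423,80.605 139.391,51.984 159.803,22.185 194.451,32.390" fill="none" stroke="#008000"/>
  <polyline points="101.630,168.807 5.648,130.588 183.470,42.161 196.382,94.129 85.026,135.380 18.524,103.261" fill="none" stroke="#008000"/>
</svg>

Machine Y-up, SVG Y-down with viewBox height 197.735, so y_svg = 197.735 − y_machine; X carries over. Every run uses S368, so all elements get stroke `#008000` (engrave).

Run 1: The run returns to its start, so emit a `<polygon>` with points (Y-flipped): 73.421,49.779 95.902,26.257 128.431,25.523 151.953,48.004 152.687,80.533 130.206,104.055 97.677,104.789 74.155,82.308.

Run 2: The run returns to its start, so emit a `<polygon>` with points (Y-flipped): 30.127,62.005 66.576,62.005 66.576,157.375 30.127,157.375.

Run 3: The run returns to its start, so emit a `<polygon>` with points (Y-flipped): 81.267,68.892 182.266,68.892 182.266,167.032 81.267,167.032.

Run 4: The run is open, so emit a `<polyline>` with points (Y-flipped): 206.427,36.774 18.912,137.468.

Run 5: The run is open, so emit a `<polyline>` with points (Y-flipped): 171.325,153.904 166.153,148.554 166.578,132.502 171.107,110.857 178.251,88.727 186.517,71.220 194.415,63.444.

Run 6: The run returns to its start, so emit a `<polygon>` with points (Y-flipped): 195.452,68.495 161.423,80.605 139.391,51.984 159.803,22.185 194.451,32.390.

Run 7: The run is open, so emit a `<polyline>` with points (Y-flipped): 101.630,168.807 5.648,130.588 183.470,42.161 196.382,94.129 85.026,135.380 18.524,103.261.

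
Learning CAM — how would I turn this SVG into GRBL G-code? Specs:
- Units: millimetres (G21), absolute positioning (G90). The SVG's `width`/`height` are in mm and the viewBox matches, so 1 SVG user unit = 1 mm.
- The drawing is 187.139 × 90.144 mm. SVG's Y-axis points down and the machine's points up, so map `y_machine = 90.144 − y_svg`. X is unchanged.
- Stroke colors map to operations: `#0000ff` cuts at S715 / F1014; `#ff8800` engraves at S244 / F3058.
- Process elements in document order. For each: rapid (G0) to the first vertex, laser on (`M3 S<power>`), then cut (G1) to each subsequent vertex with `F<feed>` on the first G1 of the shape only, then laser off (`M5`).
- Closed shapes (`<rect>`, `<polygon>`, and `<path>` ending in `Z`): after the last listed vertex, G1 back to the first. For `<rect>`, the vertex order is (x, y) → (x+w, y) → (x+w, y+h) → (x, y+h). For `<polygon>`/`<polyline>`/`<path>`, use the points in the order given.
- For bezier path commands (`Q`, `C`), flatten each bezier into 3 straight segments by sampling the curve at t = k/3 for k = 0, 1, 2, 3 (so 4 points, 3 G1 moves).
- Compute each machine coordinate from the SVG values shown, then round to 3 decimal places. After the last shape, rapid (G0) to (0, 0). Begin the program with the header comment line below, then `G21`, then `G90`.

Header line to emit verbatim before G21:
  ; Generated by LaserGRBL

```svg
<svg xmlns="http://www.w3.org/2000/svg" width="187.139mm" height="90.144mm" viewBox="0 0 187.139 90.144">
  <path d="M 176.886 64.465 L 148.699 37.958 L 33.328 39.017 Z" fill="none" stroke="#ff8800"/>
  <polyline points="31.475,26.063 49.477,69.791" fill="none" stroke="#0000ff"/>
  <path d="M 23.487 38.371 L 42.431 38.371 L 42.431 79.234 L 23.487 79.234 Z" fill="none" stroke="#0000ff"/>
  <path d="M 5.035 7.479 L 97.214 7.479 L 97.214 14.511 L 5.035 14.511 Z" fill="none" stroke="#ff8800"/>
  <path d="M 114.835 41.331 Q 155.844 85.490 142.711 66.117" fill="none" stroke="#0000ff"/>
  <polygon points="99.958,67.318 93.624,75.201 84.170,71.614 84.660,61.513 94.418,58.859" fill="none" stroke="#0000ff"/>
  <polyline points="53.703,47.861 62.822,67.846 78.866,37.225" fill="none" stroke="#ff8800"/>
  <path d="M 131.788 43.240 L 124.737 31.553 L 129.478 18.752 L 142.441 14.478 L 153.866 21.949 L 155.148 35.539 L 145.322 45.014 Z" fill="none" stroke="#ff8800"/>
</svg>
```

; Generated by LaserGRBL
G21
G90
G0 X176.886 Y25.679
M3 S244
G1 X148.699 Y52.186 F3058
G1 X33.328 Y51.127
G1 X176.886 Y25.679
M5
G0 X31.475 Y64.081
M3 S715
G1 X49.477 Y20.353 F1014
M5
G0 X23.487 Y51.773
M3 S715
G1 X42.431 Y51.773 F1014
G1 X42.431 Y10.910
G1 X23.487 Y10.910
G1 X23.487 Y51.773
M5
G0 X5.035 Y82.665
M3 S244
G1 X97.214 Y82.665 F3058
G1 X97.214 Y75.633
G1 X5.035 Y75.633
G1 X5.035 Y82.665
M5
G0 X114.835 Y48.813
M3 S715
G1 X136.159 Y26.433 F1014
G1 X145.451 Y18.171
G1 X142.711 Y24.027
M5
G0 X99.958 Y22.826
M3 S715
G1 X93.624 Y14.943 F1014
G1 X84.170 Y18.530
G1 X84.660 Y28.631
G1 X94.418 Y31.285
G1 X99.958 Y22.826
M5
G0 X53.703 Y42.283
M3 S244
G1 X62.822 Y22.298 F3058
G1 X78.866 Y52.919
M5
G0 X131.788 Y46.904
M3 S244
G1 X124.737 Y58.591 F3058
G1 X129.478 Y71.392
G1 X142.441 Y75.666
G1 X153.866 Y68.195
G1 X155.148 Y54.605
G1 X145.322 Y45.130
G1 X131.788 Y46.904
M5
G0 X0.000 Y0.000

Since the viewBox matches the mm dimensions, user units are millimetres directly. The only transform is the Y-flip y_m = 90.144 − y_svg.

Shape 1 is a closed polygon drawn with `<path>`. Its stroke #ff8800 means engrave at S244, F3058. After flipping Y the toolpath is (176.886,25.679) → (148.699,52.186) → (33.328,51.127) → (176.886,25.679), returning to the start.

Shape 2 is a line segment drawn with `<polyline>`. Its stroke #0000ff means cut at S715, F1014. After flipping Y the toolpath is (31.475,64.081) → (49.477,20.353).

Shape 3 is a rectangle drawn with `<path>`. Its stroke #0000ff means cut at S715, F1014. After flipping Y the toolpath is (23.487,51.773) → (42.431,51.773) → (42.431,10.910) → (23.487,10.910) → (23.487,51.773), returning to the start.

Shape 4 is a rectangle drawn with `<path>`. Its stroke #ff8800 means engrave at S244, F3058. After flipping Y the toolpath is (5.035,82.665) → (97.214,82.665) → (97.214,75.633) → (5.035,75.633) → (5.035,82.665), returning to the start.

Shape 5 is a quadratic bezier drawn with `<path>`. Its stroke #0000ff means cut at S715, F1014. After flipping Y the toolpath is (114.835,48.813) → (136.159,26.433) → (145.451,18.171) → (142.711,24.027).

Shape 6 is a regular polygon drawn with `<polygon>`. Its stroke #0000ff means cut at S715, F1014. After flipping Y the toolpath is (99.958,22.826) → (93.624,14.943) → (84.170,18.530) → (84.660,28.631) → (94.418,31.285) → (99.958,22.826), returning to the start.

Shape 7 is a open polyline drawn with `<polyline>`. Its stroke #ff8800 means engrave at S244, F3058. After flipping Y the toolpath is (53.703,42.283) → (62.822,22.298) → (78.866,52.919).

Shape 8 is a regular polygon drawn with `<path>`. Its stroke #ff8800 means engrave at S244, F3058. After flipping Y the toolpath is (131.788,46.904) → (124.737,58.591) → (129.478,71.392) → (142.441,75.666) → (153.866,68.195) → (155.148,54.605) → (145.322,45.130) → (131.788,46.904), returning to the start.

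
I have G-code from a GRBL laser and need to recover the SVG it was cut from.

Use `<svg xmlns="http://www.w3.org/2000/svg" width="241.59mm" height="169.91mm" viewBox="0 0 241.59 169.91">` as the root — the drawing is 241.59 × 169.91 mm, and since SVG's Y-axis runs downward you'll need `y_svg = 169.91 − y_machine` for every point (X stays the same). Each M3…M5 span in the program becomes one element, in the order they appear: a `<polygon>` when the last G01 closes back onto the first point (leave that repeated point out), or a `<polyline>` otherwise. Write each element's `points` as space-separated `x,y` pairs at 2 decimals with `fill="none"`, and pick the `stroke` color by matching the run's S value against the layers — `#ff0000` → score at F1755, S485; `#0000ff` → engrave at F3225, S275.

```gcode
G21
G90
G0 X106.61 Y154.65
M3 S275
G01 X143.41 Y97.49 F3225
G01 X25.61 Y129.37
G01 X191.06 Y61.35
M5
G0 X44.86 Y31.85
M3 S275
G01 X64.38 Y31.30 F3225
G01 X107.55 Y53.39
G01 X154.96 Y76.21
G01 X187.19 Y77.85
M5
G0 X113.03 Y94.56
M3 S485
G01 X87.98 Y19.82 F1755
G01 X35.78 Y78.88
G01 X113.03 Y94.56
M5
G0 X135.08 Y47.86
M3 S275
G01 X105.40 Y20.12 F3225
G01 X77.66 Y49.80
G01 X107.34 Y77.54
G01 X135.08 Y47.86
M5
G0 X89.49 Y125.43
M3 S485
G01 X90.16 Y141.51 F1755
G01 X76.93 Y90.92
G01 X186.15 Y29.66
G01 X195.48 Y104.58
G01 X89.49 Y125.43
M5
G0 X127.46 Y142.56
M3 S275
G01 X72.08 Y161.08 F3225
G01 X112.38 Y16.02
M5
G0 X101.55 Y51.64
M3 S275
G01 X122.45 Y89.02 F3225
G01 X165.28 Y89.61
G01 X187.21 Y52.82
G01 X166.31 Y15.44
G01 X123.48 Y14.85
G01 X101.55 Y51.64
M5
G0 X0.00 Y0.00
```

Each laser-on run becomes one SVG element. Flip Y back into SVG space with y_svg = 169.91 − y_machine.

Run 1: the run's S275 means `#0000ff` (engrave). The run is open, so emit a `<polyline>` with points (Y-flipped): 106.61,15.26 143.41,72.42 25.61,40.54 191.06,108.56.

Run 2: S275 ⇒ engrave layer `#0000ff`. The run is open, so emit a `<polyline>` with points (Y-flipped): 44.86,138.06 64.38,138.61 107.55,116.52 154.96,93.70 187.19,92.06.

Run 3: the run's S485 means `#ff0000` (score). The run returns to its start, so emit a `<polygon>` with points (Y-flipped): 113.03,75.35 87.98,150.09 35.78,91.03.

Run 4: S275 ⇒ engrave layer `#0000ff`. The run returns to its start, so emit a `<polygon>` with points (Y-flipped): 135.08,122.05 105.40,149.79 77.66,120.11 107.34,92.37.

Run 5: the run's S485 means `#ff0000` (score). The run returns to its start, so emit a `<polygon>` with points (Y-flipped): 89.49,44.48 90.16,28.40 76.93,78.99 186.15,140.25 195.48,65.33.

Run 6: the run's S275 means `#0000ff` (engrave). The run is open, so emit a `<polyline>` with points (Y-flipped): 127.46,27.35 72.08,8.83 112.38,153.89.

Run 7: the run's S275 means `#0000ff` (engrave). The run returns to its start, so emit a `<polygon>` with points (Y-flipped): 101.55,118.27 122.45,80.89 165.28,80.30 187.21,117.09 166.31,154.47 123.48,155.06.

<svg xmlns="http://www.w3.org/2000/svg" width="241.59mm" height="169.91mm" viewBox="0 0 241.59 169.91">
  <polyline points="106.61,15.26 143.41,72.42 25.61,40.54 191.06,108.56" fill="none" stroke="#0000ff"/>
  <polyline points="44.86,138.06 64.38,138.61 107.55,116.52 154.96,93.70 187.19,92.06" fill="none" stroke="#0000ff"/>
  <polygon points="113.03,75.35 87.98,150.09 35.78,91.03" fill="none" stroke="#ff0000"/>
  <polygon points="135.08,122.05 105.40,149.79 77.66,120.11 107.34,92.37" fill="none" stroke="#0000ff"/>
  <polygon points="89.49,44.48 90.16,28.40 76.93,78.99 186.15,140.25 195.48,65.33" fill="none" stroke="#ff0000"/>
  <polyline points="127.46,27.35 72.08,8.83 112.38,153.89" fill="none" stroke="#0000ff"/>
  <polygon points="101.55,118.27 122.45,80.89 165.28,80.30 187.21,117.09 166.31,154.47 123.48,155.06" fill="none" stroke="#0000ff"/>
</svg>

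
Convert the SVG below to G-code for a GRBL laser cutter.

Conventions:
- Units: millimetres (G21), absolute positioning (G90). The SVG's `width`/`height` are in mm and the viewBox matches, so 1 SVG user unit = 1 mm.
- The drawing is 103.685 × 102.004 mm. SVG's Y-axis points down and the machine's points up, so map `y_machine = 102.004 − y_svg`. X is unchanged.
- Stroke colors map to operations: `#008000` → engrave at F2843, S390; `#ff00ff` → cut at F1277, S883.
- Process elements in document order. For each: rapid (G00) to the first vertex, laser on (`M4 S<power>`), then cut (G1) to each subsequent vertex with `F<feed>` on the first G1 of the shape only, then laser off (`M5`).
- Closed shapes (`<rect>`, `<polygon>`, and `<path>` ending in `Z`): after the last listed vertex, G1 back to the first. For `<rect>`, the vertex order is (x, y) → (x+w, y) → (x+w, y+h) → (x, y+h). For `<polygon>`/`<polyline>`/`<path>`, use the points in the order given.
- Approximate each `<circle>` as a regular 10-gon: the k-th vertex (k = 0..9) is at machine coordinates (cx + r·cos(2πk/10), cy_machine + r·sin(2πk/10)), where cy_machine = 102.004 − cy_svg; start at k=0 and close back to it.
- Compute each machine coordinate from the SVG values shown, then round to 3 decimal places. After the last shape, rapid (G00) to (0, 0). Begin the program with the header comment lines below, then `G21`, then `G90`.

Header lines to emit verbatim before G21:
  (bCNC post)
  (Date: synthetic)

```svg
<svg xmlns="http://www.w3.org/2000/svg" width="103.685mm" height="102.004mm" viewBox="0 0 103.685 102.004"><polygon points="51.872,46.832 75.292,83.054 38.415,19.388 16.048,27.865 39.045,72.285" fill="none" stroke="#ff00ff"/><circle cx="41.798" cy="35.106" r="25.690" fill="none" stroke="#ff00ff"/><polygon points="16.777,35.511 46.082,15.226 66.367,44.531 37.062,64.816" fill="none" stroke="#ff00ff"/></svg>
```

1 u = 1 mm; y_m = 102.004 − y.

[1] `<polygon>` closed polygon, #ff00ff→cut S883 F1277: (51.872,55.172) → (75.292,18.950) → (38.415,82.616) → (16.048,74.139) → (39.045,29.719) → (51.872,55.172) (closed)

[2] `<circle>` circle, #ff00ff→cut S883 F1277: (67.488,66.898) → (62.582,81.998) → (49.737,91.331) → (33.859,91.331) → (21.014,81.998) → (16.108,66.898) → (21.014,51.798) → (33.859,42.465) → (49.737,42.465) → (62.582,51.798) → (67.488,66.898) (closed)

[3] `<polygon>` regular polygon, #ff00ff→cut S883 F1277: (16.777,66.493) → (46.082,86.778) → (66.367,57.473) → (37.062,37.188) → (16.777,66.493) (closed)

(bCNC post)
(Date: synthetic)
G21
G90
G00 X51.872 Y55.172
M4 S883
G1 X75.292 Y18.950 F1277
G1 X38.415 Y82.616
G1 X16.048 Y74.139
G1 X39.045 Y29.719
G1 X51.872 Y55.172
M5
G00 X67.488 Y66.898
M4 S883
G1 X62.582 Y81.998 F1277
G1 X49.737 Y91.331
G1 X33.859 Y91.331
G1 X21.014 Y81.998
G1 X16.108 Y66.898
G1 X21.014 Y51.798
G1 X33.859 Y42.465
G1 X49.737 Y42.465
G1 X62.582 Y51.798
G1 X67.488 Y66.898
M5
G00 X16.777 Y66.493
M4 S883
G1 X46.082 Y86.778 F1277
G1 X66.367 Y57.473
G1 X37.062 Y37.188
G1 X16.777 Y66.493
M5
G00 X0.000 Y0.000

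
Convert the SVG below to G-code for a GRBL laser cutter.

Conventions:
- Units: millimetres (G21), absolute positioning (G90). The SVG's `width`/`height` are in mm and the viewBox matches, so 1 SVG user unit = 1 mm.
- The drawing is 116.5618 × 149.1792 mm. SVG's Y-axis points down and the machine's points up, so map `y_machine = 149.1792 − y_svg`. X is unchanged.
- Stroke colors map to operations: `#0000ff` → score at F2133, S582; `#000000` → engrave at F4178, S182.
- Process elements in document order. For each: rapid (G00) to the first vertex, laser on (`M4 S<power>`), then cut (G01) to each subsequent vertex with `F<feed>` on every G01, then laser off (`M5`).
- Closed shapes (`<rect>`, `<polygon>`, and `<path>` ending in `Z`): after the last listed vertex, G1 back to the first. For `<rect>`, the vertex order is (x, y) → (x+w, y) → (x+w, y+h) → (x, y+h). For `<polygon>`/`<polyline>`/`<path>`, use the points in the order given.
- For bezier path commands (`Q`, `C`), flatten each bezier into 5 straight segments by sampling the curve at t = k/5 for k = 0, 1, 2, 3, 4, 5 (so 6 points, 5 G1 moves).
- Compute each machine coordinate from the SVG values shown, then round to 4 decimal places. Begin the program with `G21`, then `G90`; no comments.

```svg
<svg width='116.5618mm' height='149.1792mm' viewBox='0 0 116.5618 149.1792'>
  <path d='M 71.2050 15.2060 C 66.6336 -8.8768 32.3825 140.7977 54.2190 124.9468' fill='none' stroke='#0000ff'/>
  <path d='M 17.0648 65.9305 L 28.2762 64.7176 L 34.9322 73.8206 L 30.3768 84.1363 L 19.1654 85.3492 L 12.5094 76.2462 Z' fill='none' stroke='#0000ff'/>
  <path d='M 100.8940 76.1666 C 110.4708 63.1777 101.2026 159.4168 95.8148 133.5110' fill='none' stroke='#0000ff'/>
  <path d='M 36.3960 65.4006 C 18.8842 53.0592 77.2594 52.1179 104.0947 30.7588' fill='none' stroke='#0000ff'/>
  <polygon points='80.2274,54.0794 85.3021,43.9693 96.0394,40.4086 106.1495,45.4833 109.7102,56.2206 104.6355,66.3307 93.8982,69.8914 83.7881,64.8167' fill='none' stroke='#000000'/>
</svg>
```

1 u = 1 mm; y_m = 149.1792 − y.

[1] `<path>` cubic bezier, #0000ff→score S582 F2133: (71.2050,133.9732) → (65.5867,130.2863) → (56.9622,101.1831) → (49.4481,62.9494) → (47.1615,31.8706) → (54.2190,24.2324)

[2] `<path>` regular polygon, #0000ff→score S582 F2133: (17.0648,83.2487) → (28.2762,84.4616) → (34.9322,75.3586) → (30.3768,65.0429) → (19.1654,63.8300) → (12.5094,72.9330) → (17.0648,83.2487) (closed)

[3] `<path>` cubic bezier, #0000ff→score S582 F2133: (100.8940,73.0126) → (104.5605,69.5496) → (104.7950,50.9777) → (102.6883,28.4029) → (99.3313,12.9311) → (95.8148,15.6682)

[4] `<path>` cubic bezier, #0000ff→score S582 F2133: (36.3960,83.7786) → (34.1359,90.0700) → (44.9323,95.1526) → (63.6285,100.5537) → (85.0681,107.8005) → (104.0947,118.4204)

[5] `<polygon>` regular polygon, #000000→engrave S182 F4178: (80.2274,95.0998) → (85.3021,105.2099) → (96.0394,108.7706) → (106.1495,103.6959) → (109.7102,92.9586) → (104.6355,82.8485) → (93.8982,79.2878) → (83.7881,84.3625) → (80.2274,95.0998) (closed)

G21
G90
G00 X71.2050 Y133.9732
M4 S582
G01 X65.5867 Y130.2863 F2133
G01 X56.9622 Y101.1831 F2133
G01 X49.4481 Y62.9494 F2133
G01 X47.1615 Y31.8706 F2133
G01 X54.2190 Y24.2324 F2133
M5
G00 X17.0648 Y83.2487
M4 S582
G01 X28.2762 Y84.4616 F2133
G01 X34.9322 Y75.3586 F2133
G01 X30.3768 Y65.0429 F2133
G01 X19.1654 Y63.8300 F2133
G01 X12.5094 Y72.9330 F2133
G01 X17.0648 Y83.2487 F2133
M5
G00 X100.8940 Y73.0126
M4 S582
G01 X104.5605 Y69.5496 F2133
G01 X104.7950 Y50.9777 F2133
G01 X102.6883 Y28.4029 F2133
G01 X99.3313 Y12.9311 F2133
G01 X95.8148 Y15.6682 F2133
M5
G00 X36.3960 Y83.7786
M4 S582
G01 X34.1359 Y90.0700 F2133
G01 X44.9323 Y95.1526 F2133
G01 X63.6285 Y100.5537 F2133
G01 X85.0681 Y107.8005 F2133
G01 X104.0947 Y118.4204 F2133
M5
G00 X80.2274 Y95.0998
M4 S182
G01 X85.3021 Y105.2099 F4178
G01 X96.0394 Y108.7706 F4178
G01 X106.1495 Y103.6959 F4178
G01 X109.7102 Y92.9586 F4178
G01 X104.6355 Y82.8485 F4178
G01 X93.8982 Y79.2878 F4178
G01 X83.7881 Y84.3625 F4178
G01 X80.2274 Y95.0998 F4178
M5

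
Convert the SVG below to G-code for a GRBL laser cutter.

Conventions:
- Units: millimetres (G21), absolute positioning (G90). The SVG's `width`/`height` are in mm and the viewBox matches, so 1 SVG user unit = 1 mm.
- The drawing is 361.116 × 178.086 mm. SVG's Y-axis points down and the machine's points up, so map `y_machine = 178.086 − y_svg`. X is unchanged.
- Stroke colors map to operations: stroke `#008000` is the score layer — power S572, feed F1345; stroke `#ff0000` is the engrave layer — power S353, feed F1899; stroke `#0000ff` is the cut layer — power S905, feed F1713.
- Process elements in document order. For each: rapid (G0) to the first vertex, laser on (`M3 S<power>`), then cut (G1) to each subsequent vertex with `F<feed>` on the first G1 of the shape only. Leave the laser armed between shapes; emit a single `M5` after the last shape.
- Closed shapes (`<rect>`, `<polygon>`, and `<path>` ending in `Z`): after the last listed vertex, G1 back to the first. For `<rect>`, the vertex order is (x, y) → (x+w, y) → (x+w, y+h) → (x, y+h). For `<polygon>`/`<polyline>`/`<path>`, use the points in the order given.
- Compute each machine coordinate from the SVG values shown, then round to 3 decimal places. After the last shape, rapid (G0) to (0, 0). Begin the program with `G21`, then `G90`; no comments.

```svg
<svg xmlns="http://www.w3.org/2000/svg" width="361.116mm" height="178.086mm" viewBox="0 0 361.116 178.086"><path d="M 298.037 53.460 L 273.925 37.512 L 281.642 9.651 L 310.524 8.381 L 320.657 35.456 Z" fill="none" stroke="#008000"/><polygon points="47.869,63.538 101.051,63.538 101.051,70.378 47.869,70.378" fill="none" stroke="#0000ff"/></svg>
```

G21
G90
G0 X298.037 Y124.626
M3 S572
G1 X273.925 Y140.574 F1345
G1 X281.642 Y168.435
G1 X310.524 Y169.705
G1 X320.657 Y142.630
G1 X298.037 Y124.626
G0 X47.869 Y114.548
M3 S905
G1 X101.051 Y114.548 F1713
G1 X101.051 Y107.708
G1 X47.869 Y107.708
G1 X47.869 Y114.548
M5
G0 X0.000 Y0.000

Since the viewBox matches the mm dimensions, user units are millimetres directly. The only transform is the Y-flip y_m = 178.086 − y_svg.

Shape 1 is a regular polygon drawn with `<path>`. Its stroke #008000 means score at S572, F1345. After flipping Y the toolpath is (298.037,124.626) → (273.925,140.574) → (281.642,168.435) → (310.524,169.705) → (320.657,142.630) → (298.037,124.626), returning to the start.

Shape 2 is a rectangle drawn with `<polygon>`. Its stroke #0000ff means cut at S905, F1713. After flipping Y the toolpath is (47.869,114.548) → (101.051,114.548) → (101.051,107.708) → (47.869,107.708) → (47.869,114.548), returning to the start.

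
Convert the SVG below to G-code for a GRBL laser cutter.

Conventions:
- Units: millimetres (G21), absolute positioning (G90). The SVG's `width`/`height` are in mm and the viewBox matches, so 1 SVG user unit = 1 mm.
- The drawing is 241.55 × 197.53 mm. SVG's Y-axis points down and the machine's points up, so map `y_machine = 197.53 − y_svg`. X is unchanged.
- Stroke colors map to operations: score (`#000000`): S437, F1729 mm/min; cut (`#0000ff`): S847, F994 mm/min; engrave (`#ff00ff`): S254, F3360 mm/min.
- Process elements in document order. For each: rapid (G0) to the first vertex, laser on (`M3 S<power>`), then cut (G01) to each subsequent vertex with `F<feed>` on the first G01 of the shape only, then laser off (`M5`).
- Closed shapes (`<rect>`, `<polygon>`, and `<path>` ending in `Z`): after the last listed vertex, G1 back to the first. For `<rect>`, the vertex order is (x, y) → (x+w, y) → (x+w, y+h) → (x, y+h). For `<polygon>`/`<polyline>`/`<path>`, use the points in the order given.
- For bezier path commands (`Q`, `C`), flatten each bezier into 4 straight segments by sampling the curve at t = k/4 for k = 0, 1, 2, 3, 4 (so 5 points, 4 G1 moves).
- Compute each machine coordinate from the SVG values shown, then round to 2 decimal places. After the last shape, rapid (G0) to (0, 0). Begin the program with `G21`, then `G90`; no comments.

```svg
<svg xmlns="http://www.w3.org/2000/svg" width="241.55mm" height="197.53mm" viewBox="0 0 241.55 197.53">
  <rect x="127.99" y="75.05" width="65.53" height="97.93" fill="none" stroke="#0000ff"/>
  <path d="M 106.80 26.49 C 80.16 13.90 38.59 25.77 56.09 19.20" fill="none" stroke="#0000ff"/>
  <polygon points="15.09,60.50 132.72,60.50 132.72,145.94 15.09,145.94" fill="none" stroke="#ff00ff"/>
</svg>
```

G21
G90
G0 X127.99 Y122.48
M3 S847
G01 X193.52 Y122.48 F994
G01 X193.52 Y24.55
G01 X127.99 Y24.55
G01 X127.99 Y122.48
M5
G0 X106.80 Y171.04
M3 S847
G01 X85.18 Y176.57 F994
G01 X64.89 Y176.94
G01 X52.88 Y176.19
G01 X56.09 Y178.33
M5
G0 X15.09 Y137.03
M3 S254
G01 X132.72 Y137.03 F3360
G01 X132.72 Y51.59
G01 X15.09 Y51.59
G01 X15.09 Y137.03
M5
G0 X0.00 Y0.00

Since the viewBox matches the mm dimensions, user units are millimetres directly. The only transform is the Y-flip y_m = 197.53 − y_svg.

Shape 1 is a rectangle drawn with `<rect>`. Its stroke #0000ff means cut at S847, F994. After flipping Y the toolpath is (127.99,122.48) → (193.52,122.48) → (193.52,24.55) → (127.99,24.55) → (127.99,122.48), returning to the start.

Shape 2 is a cubic bezier drawn with `<path>`. Its stroke #0000ff means cut at S847, F994. After flipping Y the toolpath is (106.80,171.04) → (85.18,176.57) → (64.89,176.94) → (52.88,176.19) → (56.09,178.33).

Shape 3 is a rectangle drawn with `<polygon>`. Its stroke #ff00ff means engrave at S254, F3360. After flipping Y the toolpath is (15.09,137.03) → (132.72,137.03) → (132.72,51.59) → (15.09,51.59) → (15.09,137.03), returning to the start.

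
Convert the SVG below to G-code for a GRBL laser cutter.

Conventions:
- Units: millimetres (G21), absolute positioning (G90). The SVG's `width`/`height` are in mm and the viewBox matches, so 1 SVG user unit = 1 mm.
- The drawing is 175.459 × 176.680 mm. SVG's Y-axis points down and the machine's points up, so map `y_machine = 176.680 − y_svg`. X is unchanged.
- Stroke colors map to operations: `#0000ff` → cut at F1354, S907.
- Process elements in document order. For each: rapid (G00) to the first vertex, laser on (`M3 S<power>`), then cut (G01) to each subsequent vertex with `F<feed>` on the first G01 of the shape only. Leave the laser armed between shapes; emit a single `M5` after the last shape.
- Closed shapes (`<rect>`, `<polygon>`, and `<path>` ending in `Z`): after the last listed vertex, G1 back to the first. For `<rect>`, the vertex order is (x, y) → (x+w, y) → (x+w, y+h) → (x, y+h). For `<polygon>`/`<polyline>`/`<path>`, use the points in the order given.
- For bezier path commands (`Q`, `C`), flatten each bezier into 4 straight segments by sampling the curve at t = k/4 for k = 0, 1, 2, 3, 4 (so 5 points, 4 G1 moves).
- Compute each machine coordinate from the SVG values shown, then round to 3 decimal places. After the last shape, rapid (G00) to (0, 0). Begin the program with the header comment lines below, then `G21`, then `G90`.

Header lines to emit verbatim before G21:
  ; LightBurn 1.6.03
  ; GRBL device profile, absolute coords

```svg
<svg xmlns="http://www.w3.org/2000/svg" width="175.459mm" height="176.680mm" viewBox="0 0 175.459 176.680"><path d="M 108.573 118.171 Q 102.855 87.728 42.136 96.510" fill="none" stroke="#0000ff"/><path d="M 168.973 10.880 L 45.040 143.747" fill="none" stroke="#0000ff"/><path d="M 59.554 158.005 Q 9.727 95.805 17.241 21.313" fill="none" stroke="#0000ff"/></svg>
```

Since the viewBox matches the mm dimensions, user units are millimetres directly. The only transform is the Y-flip y_m = 176.680 − y_svg.

Shape 1 is a quadratic bezier drawn with `<path>`. Its stroke #0000ff means cut at S907, F1354. After flipping Y the toolpath is (108.573,58.509) → (102.276,71.279) → (89.105,79.146) → (69.058,82.109) → (42.136,80.170).

Shape 2 is a line segment drawn with `<path>`. Its stroke #0000ff means cut at S907, F1354. After flipping Y the toolpath is (168.973,165.800) → (45.040,32.933).

Shape 3 is a quadratic bezier drawn with `<path>`. Its stroke #0000ff means cut at S907, F1354. After flipping Y the toolpath is (59.554,18.675) → (38.224,50.543) → (24.062,83.948) → (17.068,118.889) → (17.241,155.367).

; LightBurn 1.6.03
; GRBL device profile, absolute coords
G21
G90
G00 X108.573 Y58.509
M3 S907
G01 X102.276 Y71.279 F1354
G01 X89.105 Y79.146
G01 X69.058 Y82.109
G01 X42.136 Y80.170
G00 X168.973 Y165.800
M3 S907
G01 X45.040 Y32.933 F1354
G00 X59.554 Y18.675
M3 S907
G01 X38.224 Y50.543 F1354
G01 X24.062 Y83.948
G01 X17.068 Y118.889
G01 X17.241 Y155.367
M5
G00 X0.000 Y0.000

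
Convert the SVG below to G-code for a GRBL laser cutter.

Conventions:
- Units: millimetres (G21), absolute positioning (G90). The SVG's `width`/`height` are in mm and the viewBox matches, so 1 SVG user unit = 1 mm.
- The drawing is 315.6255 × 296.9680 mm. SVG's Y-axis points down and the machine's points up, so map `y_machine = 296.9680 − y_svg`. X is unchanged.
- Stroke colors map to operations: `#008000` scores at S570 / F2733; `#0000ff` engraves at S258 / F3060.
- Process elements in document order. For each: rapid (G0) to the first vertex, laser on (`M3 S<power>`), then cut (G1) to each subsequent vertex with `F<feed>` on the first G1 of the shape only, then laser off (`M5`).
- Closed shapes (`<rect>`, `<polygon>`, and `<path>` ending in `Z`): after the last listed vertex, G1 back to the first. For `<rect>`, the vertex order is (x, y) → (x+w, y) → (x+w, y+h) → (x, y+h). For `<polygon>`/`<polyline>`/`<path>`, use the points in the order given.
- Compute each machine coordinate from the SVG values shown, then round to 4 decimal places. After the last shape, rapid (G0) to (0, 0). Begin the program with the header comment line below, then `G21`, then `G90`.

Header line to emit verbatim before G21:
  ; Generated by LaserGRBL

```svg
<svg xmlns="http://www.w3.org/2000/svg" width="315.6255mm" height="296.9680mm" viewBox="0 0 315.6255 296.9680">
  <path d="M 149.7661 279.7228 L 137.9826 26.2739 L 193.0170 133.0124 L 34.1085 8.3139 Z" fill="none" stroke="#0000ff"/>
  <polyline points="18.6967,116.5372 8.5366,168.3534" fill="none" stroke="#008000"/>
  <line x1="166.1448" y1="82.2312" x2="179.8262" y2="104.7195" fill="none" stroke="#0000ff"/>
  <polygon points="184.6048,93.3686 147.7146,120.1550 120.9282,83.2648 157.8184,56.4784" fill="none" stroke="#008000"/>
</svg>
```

; Generated by LaserGRBL
G21
G90
G0 X149.7661 Y17.2452
M3 S258
G1 X137.9826 Y270.6941 F3060
G1 X193.0170 Y163.9556
G1 X34.1085 Y288.6541
G1 X149.7661 Y17.2452
M5
G0 X18.6967 Y180.4308
M3 S570
G1 X8.5366 Y128.6146 F2733
M5
G0 X166.1448 Y214.7368
M3 S258
G1 X179.8262 Y192.2485 F3060
M5
G0 X184.6048 Y203.5994
M3 S570
G1 X147.7146 Y176.8130 F2733
G1 X120.9282 Y213.7032
G1 X157.8184 Y240.4896
G1 X184.6048 Y203.5994
M5
G0 X0.0000 Y0.0000

1 u = 1 mm; y_m = 296.9680 − y.

[1] `<path>` closed polygon, #0000ff→engrave S258 F3060: (149.7661,17.2452) → (137.9826,270.6941) → (193.0170,163.9556) → (34.1085,288.6541) → (149.7661,17.2452) (closed)

[2] `<polyline>` line segment, #008000→score S570 F2733: (18.6967,180.4308) → (8.5366,128.6146)

[3] `<line>` line segment, #0000ff→engrave S258 F3060: (166.1448,214.7368) → (179.8262,192.2485)

[4] `<polygon>` regular polygon, #008000→score S570 F2733: (184.6048,203.5994) → (147.7146,176.8130) → (120.9282,213.7032) → (157.8184,240.4896) → (184.6048,203.5994) (closed)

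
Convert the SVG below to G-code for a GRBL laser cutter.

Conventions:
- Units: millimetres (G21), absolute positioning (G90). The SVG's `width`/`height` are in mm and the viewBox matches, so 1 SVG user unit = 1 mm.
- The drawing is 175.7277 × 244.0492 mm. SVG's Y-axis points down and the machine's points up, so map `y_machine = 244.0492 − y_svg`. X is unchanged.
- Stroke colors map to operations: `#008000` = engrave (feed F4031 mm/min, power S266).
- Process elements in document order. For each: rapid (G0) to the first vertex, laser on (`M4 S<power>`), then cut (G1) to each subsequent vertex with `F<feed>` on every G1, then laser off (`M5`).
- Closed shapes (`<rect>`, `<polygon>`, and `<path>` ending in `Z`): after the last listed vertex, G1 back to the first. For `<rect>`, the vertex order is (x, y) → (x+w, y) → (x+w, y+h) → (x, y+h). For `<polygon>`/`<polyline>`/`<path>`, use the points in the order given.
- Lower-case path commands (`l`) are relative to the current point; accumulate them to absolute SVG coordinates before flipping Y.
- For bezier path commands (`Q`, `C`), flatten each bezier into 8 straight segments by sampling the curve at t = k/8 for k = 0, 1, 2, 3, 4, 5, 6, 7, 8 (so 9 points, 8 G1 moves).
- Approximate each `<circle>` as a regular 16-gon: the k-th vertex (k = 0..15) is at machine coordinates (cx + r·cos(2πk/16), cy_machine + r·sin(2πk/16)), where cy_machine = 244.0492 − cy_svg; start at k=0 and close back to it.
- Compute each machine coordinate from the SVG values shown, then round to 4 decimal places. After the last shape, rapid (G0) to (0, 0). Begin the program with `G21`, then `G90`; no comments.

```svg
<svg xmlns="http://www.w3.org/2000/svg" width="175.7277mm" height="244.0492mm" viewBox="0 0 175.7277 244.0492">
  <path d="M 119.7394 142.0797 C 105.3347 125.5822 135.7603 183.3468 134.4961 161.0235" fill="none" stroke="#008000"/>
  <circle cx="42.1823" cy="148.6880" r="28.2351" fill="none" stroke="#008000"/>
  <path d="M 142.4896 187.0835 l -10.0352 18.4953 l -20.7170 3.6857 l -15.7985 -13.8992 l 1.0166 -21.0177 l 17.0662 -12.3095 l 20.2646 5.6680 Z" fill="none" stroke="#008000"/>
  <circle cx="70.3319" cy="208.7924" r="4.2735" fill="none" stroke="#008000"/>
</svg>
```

G21
G90
G0 X119.7394 Y101.9695
M4 S266
G1 X116.2896 Y104.9765 F4031
G1 X116.1459 Y102.8302 F4031
G1 X118.4117 Y97.3394 F4031
G1 X122.1901 Y90.3129 F4031
G1 X126.5844 Y83.5595 F4031
G1 X130.6980 Y78.8880 F4031
G1 X133.6342 Y78.1071 F4031
G1 X134.4961 Y83.0257 F4031
M5
G0 X70.4174 Y95.3612
M4 S266
G1 X68.2681 Y106.1663 F4031
G1 X62.1475 Y115.3264 F4031
G1 X52.9874 Y121.4470 F4031
G1 X42.1823 Y123.5963 F4031
G1 X31.3772 Y121.4470 F4031
G1 X22.2171 Y115.3264 F4031
G1 X16.0965 Y106.1663 F4031
G1 X13.9472 Y95.3612 F4031
G1 X16.0965 Y84.5561 F4031
G1 X22.2171 Y75.3960 F4031
G1 X31.3772 Y69.2754 F4031
G1 X42.1823 Y67.1261 F4031
G1 X52.9874 Y69.2754 F4031
G1 X62.1475 Y75.3960 F4031
G1 X68.2681 Y84.5561 F4031
G1 X70.4174 Y95.3612 F4031
M5
G0 X142.4896 Y56.9657
M4 S266
G1 X132.4544 Y38.4704 F4031
G1 X111.7374 Y34.7847 F4031
G1 X95.9389 Y48.6839 F4031
G1 X96.9555 Y69.7016 F4031
G1 X114.0217 Y82.0111 F4031
G1 X134.2863 Y76.3431 F4031
G1 X142.4896 Y56.9657 F4031
M5
G0 X74.6054 Y35.2568
M4 S266
G1 X74.2801 Y36.8922 F4031
G1 X73.3537 Y38.2786 F4031
G1 X71.9673 Y39.2050 F4031
G1 X70.3319 Y39.5303 F4031
G1 X68.6965 Y39.2050 F4031
G1 X67.3101 Y38.2786 F4031
G1 X66.3837 Y36.8922 F4031
G1 X66.0584 Y35.2568 F4031
G1 X66.3837 Y33.6214 F4031
G1 X67.3101 Y32.2350 F4031
G1 X68.6965 Y31.3086 F4031
G1 X70.3319 Y30.9833 F4031
G1 X71.9673 Y31.3086 F4031
G1 X73.3537 Y32.2350 F4031
G1 X74.2801 Y33.6214 F4031
G1 X74.6054 Y35.2568 F4031
M5
G0 X0.0000 Y0.0000

Since the viewBox matches the mm dimensions, user units are millimetres directly. The only transform is the Y-flip y_m = 244.0492 − y_svg.

Shape 1 is a cubic bezier drawn with `<path>`. Its stroke #008000 means engrave at S266, F4031. After flipping Y the toolpath is (119.7394,101.9695) → (116.2896,104.9765) → (116.1459,102.8302) → (118.4117,97.3394) → (122.1901,90.3129) → (126.5844,83.5595) → (130.6980,78.8880) → (133.6342,78.1071) → (134.4961,83.0257).

Shape 2 is a circle drawn with `<circle>`. Its stroke #008000 means engrave at S266, F4031. After flipping Y the toolpath is (70.4174,95.3612) → (68.2681,106.1663) → (62.1475,115.3264) → (52.9874,121.4470) → (42.1823,123.5963) → (31.3772,121.4470) → (22.2171,115.3264) → (16.0965,106.1663) → (13.9472,95.3612) → (16.0965,84.5561) → (22.2171,75.3960) → (31.3772,69.2754) → (42.1823,67.1261) → (52.9874,69.2754) → (62.1475,75.3960) → (68.2681,84.5561) → (70.4174,95.3612), returning to the start.

Shape 3 is a regular polygon drawn with `<path>`. Its stroke #008000 means engrave at S266, F4031. After flipping Y the toolpath is (142.4896,56.9657) → (132.4544,38.4704) → (111.7374,34.7847) → (95.9389,48.6839) → (96.9555,69.7016) → (114.0217,82.0111) → (134.2863,76.3431) → (142.4896,56.9657), returning to the start.

Shape 4 is a circle drawn with `<circle>`. Its stroke #008000 means engrave at S266, F4031. After flipping Y the toolpath is (74.6054,35.2568) → (74.2801,36.8922) → (73.3537,38.2786) → (71.9673,39.2050) → (70.3319,39.5303) → (68.6965,39.2050) → (67.3101,38.2786) → (66.3837,36.8922) → (66.0584,35.2568) → (66.3837,33.6214) → (67.3101,32.2350) → (68.6965,31.3086) → (70.3319,30.9833) → (71.9673,31.3086) → (73.3537,32.2350) → (74.2801,33.6214) → (74.6054,35.2568), returning to the start.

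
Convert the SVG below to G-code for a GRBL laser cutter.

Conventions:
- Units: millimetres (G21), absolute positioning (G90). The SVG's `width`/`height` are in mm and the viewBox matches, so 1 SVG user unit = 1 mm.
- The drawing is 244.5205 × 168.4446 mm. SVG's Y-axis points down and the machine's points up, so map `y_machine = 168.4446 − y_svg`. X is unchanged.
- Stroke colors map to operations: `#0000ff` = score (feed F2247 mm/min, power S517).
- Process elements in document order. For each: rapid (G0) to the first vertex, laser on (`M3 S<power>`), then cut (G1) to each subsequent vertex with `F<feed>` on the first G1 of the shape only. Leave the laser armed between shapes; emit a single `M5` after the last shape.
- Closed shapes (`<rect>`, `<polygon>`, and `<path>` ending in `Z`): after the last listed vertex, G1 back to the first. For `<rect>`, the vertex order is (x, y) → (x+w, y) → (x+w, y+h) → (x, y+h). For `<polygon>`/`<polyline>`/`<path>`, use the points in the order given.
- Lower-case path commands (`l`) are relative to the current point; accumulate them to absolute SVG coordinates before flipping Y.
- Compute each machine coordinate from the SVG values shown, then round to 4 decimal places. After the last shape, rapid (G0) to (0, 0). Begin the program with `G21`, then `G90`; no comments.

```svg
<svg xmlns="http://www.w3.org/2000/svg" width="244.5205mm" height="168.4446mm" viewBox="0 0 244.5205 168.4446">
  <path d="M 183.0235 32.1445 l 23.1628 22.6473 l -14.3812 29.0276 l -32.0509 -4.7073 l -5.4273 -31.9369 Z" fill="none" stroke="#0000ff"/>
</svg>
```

G21
G90
G0 X183.0235 Y136.3001
M3 S517
G1 X206.1863 Y113.6528 F2247
G1 X191.8051 Y84.6252
G1 X159.7542 Y89.3325
G1 X154.3269 Y121.2694
G1 X183.0235 Y136.3001
M5
G0 X0.0000 Y0.0000

Since the viewBox matches the mm dimensions, user units are millimetres directly. The only transform is the Y-flip y_m = 168.4446 − y_svg.

Shape 1 is a regular polygon drawn with `<path>`. Its stroke #0000ff means score at S517, F2247. After flipping Y the toolpath is (183.0235,136.3001) → (206.1863,113.6528) → (191.8051,84.6252) → (159.7542,89.3325) → (154.3269,121.2694) → (183.0235,136.3001), returning to the start.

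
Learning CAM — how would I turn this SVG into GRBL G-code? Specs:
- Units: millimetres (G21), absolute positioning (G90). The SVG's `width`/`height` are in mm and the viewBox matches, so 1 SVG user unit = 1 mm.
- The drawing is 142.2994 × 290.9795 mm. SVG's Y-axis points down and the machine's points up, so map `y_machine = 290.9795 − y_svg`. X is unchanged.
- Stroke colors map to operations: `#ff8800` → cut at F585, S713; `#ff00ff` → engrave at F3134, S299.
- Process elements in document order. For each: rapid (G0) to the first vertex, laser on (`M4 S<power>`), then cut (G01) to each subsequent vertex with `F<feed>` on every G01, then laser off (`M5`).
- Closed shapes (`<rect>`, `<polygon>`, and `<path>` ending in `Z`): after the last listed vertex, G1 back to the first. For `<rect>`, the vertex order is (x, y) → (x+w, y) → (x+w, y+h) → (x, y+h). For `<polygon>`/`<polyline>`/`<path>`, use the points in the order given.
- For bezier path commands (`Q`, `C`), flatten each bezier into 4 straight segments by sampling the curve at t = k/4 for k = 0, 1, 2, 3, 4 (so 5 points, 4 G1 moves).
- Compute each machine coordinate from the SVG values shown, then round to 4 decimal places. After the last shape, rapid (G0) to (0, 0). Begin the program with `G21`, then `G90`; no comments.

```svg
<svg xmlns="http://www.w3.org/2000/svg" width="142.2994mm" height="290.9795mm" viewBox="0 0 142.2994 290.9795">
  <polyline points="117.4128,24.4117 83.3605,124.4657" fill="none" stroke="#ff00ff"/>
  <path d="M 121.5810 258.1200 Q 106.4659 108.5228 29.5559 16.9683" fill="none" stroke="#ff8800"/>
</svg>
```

G21
G90
G0 X117.4128 Y266.5678
M4 S299
G01 X83.3605 Y166.5138 F3134
M5
G0 X121.5810 Y32.8595
M4 S713
G01 X110.1613 Y104.0304 F585
G01 X91.0172 Y167.9460 F585
G01 X64.1487 Y224.6063 F585
G01 X29.5559 Y274.0112 F585
M5
G0 X0.0000 Y0.0000

viewBox `0 0 142.2994 290.9795` with mm width/height → 1 unit = 1 mm. Flip: y_m = 290.9795 − y_svg.

**Shape 1** — `<polyline>` line segment, stroke `#ff00ff` → engrave (S299, F3134). Machine vertices: (117.4128,266.5678) → (83.3605,166.5138). Open path.

**Shape 2** — `<path>` quadratic bezier, stroke `#ff8800` → cut (S713, F585). Control points (SVG): P0=(121.5810,258.1200), P1=(106.4659,108.5228), P2=(29.5559,16.9683); sampled at t=k/4. Machine vertices: (121.5810,32.8595) → (110.1613,104.0304) → (91.0172,167.9460) → (64.1487,224.6063) → (29.5559,274.0112). Open path.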